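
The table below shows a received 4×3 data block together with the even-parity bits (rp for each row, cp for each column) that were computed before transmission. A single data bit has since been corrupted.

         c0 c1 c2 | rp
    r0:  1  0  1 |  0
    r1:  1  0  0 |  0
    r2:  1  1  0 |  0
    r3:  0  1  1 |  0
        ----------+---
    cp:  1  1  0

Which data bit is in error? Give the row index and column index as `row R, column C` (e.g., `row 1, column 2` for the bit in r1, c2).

Recompute each row's even parity and compare to rp:
  r0: data parity 0, sent rp 0 → ok
  r1: data parity 1, sent rp 0 → mismatch
  r2: data parity 0, sent rp 0 → ok
  r3: data parity 0, sent rp 0 → ok
Recompute each column's even parity and compare to cp:
  c0: data parity 1, sent cp 1 → ok
  c1: data parity 0, sent cp 1 → mismatch
  c2: data parity 0, sent cp 0 → ok
Exactly one row (r1) and one column (c1) fail → the flipped bit is at their intersection.

row 1, column 1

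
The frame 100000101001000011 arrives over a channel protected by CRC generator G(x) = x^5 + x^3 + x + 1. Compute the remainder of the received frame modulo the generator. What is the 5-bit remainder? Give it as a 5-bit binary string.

00000

Modulo-2 division of 100000101001000011 by 101011:
  pos 0: 100000 XOR 101011 = 001011
  pos 2: 101110 XOR 101011 = 000101
  pos 5: 101100 XOR 101011 = 000111
  pos 8: 111100 XOR 101011 = 010111
  pos 9: 101110 XOR 101011 = 000101
  pos 12: 101011 XOR 101011 = 000000
Remainder = 00000 (zero — the frame passes the CRC check).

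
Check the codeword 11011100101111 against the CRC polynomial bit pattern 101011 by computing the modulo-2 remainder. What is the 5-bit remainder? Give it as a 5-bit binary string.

Modulo-2 division of 11011100101111 by 101011:
  pos 0: 110111 XOR 101011 = 011100
  pos 1: 111000 XOR 101011 = 010011
  pos 2: 100110 XOR 101011 = 001101
  pos 4: 110110 XOR 101011 = 011101
  pos 5: 111011 XOR 101011 = 010000
  pos 6: 100001 XOR 101011 = 001010
  pos 8: 101011 XOR 101011 = 000000
Remainder = 00000 (zero — the frame passes the CRC check).

00000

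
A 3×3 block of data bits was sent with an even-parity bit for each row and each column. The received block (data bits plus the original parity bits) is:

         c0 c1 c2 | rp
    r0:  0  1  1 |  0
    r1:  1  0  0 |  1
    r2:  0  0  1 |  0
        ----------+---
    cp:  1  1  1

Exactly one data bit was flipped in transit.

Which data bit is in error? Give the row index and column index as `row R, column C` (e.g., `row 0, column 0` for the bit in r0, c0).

Recompute each row's even parity and compare to rp:
  r0: data parity 0, sent rp 0 → ok
  r1: data parity 1, sent rp 1 → ok
  r2: data parity 1, sent rp 0 → mismatch
Recompute each column's even parity and compare to cp:
  c0: data parity 1, sent cp 1 → ok
  c1: data parity 1, sent cp 1 → ok
  c2: data parity 0, sent cp 1 → mismatch
Exactly one row (r2) and one column (c2) fail → the flipped bit is at their intersection.

row 2, column 2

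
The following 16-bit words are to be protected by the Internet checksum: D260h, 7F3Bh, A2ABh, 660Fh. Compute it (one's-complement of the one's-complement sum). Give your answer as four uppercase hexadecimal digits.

One's-complement addition (fold any carry out of bit 15 back into bit 0):
  0xD260 + 0x7F3B = 0x1519B → wrap carry → 0x519C
  0x519C + 0xA2AB = 0x0F447
  0xF447 + 0x660F = 0x15A56 → wrap carry → 0x5A57
One's-complement sum = 0x5A57.
Checksum = ~0x5A57 & 0xFFFF = 0xA5A8.

A5A8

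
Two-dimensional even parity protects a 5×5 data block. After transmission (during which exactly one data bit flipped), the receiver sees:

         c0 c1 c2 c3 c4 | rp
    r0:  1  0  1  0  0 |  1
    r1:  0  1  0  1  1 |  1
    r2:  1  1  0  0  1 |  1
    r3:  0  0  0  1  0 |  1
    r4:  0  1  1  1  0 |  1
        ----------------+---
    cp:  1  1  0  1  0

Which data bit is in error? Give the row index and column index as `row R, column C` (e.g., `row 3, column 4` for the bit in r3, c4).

row 0, column 0

Recompute each row's even parity and compare to rp:
  r0: data parity 0, sent rp 1 → mismatch
  r1: data parity 1, sent rp 1 → ok
  r2: data parity 1, sent rp 1 → ok
  r3: data parity 1, sent rp 1 → ok
  r4: data parity 1, sent rp 1 → ok
Recompute each column's even parity and compare to cp:
  c0: data parity 0, sent cp 1 → mismatch
  c1: data parity 1, sent cp 1 → ok
  c2: data parity 0, sent cp 0 → ok
  c3: data parity 1, sent cp 1 → ok
  c4: data parity 0, sent cp 0 → ok
Exactly one row (r0) and one column (c0) fail → the flipped bit is at their intersection.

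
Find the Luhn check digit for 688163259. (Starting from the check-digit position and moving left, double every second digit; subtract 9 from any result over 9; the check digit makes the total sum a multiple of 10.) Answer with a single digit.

7

Partial digits right→left: 9 5 2 3 6 1 8 8 6
Double every second digit counting from the check-digit position (so the 1st, 3rd, 5th, ... of the partial from the right).
  doubled (with −9 where >9): 9 4 3 7 3 → sum 26
  kept as-is: 5 3 1 8 → sum 17
Total = 26 + 17 = 43.
Check digit = (10 − (43 mod 10)) mod 10 = 7.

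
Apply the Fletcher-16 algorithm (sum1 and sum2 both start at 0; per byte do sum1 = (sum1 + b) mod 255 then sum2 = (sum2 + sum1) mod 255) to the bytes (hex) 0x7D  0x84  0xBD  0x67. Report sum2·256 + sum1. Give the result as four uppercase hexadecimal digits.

Running sums (mod 255):
  after byte 0 (0x7D): sum1=125, sum2=125
  after byte 1 (0x84): sum1=2, sum2=127
  after byte 2 (0xBD): sum1=191, sum2=63
  after byte 3 (0x67): sum1=39, sum2=102
Checksum = sum2·256 + sum1 = 102·256 + 39 = 26151 = 0x6627.

6627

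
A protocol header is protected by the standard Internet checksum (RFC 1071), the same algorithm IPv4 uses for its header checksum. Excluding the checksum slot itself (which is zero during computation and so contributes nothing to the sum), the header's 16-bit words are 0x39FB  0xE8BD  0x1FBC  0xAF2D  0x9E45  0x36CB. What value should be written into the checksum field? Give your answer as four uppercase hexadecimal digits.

394C

One's-complement addition (fold any carry out of bit 15 back into bit 0):
  0x39FB + 0xE8BD = 0x122B8 → wrap carry → 0x22B9
  0x22B9 + 0x1FBC = 0x04275
  0x4275 + 0xAF2D = 0x0F1A2
  0xF1A2 + 0x9E45 = 0x18FE7 → wrap carry → 0x8FE8
  0x8FE8 + 0x36CB = 0x0C6B3
One's-complement sum = 0xC6B3.
Checksum = ~0xC6B3 & 0xFFFF = 0x394C.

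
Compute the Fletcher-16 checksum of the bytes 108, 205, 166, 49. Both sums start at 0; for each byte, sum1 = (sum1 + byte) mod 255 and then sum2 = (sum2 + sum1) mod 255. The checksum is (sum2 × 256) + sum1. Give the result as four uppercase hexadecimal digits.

9912

Running sums (mod 255):
  after byte 0 (108): sum1=108, sum2=108
  after byte 1 (205): sum1=58, sum2=166
  after byte 2 (166): sum1=224, sum2=135
  after byte 3 (49): sum1=18, sum2=153
Checksum = sum2·256 + sum1 = 153·256 + 18 = 39186 = 0x9912.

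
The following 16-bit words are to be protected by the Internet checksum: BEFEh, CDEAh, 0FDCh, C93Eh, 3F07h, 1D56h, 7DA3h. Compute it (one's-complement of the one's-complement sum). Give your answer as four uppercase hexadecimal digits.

BFFA

One's-complement addition (fold any carry out of bit 15 back into bit 0):
  0xBEFE + 0xCDEA = 0x18CE8 → wrap carry → 0x8CE9
  0x8CE9 + 0x0FDC = 0x09CC5
  0x9CC5 + 0xC93E = 0x16603 → wrap carry → 0x6604
  0x6604 + 0x3F07 = 0x0A50B
  0xA50B + 0x1D56 = 0x0C261
  0xC261 + 0x7DA3 = 0x14004 → wrap carry → 0x4005
One's-complement sum = 0x4005.
Checksum = ~0x4005 & 0xFFFF = 0xBFFA.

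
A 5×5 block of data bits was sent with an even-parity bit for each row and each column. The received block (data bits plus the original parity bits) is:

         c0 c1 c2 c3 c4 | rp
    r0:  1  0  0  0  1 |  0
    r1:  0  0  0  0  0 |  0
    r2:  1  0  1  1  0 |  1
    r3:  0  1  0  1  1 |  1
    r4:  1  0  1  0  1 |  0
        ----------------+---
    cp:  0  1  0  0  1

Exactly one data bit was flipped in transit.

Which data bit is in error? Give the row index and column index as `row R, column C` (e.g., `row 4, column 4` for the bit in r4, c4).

row 4, column 0

Recompute each row's even parity and compare to rp:
  r0: data parity 0, sent rp 0 → ok
  r1: data parity 0, sent rp 0 → ok
  r2: data parity 1, sent rp 1 → ok
  r3: data parity 1, sent rp 1 → ok
  r4: data parity 1, sent rp 0 → mismatch
Recompute each column's even parity and compare to cp:
  c0: data parity 1, sent cp 0 → mismatch
  c1: data parity 1, sent cp 1 → ok
  c2: data parity 0, sent cp 0 → ok
  c3: data parity 0, sent cp 0 → ok
  c4: data parity 1, sent cp 1 → ok
Exactly one row (r4) and one column (c0) fail → the flipped bit is at their intersection.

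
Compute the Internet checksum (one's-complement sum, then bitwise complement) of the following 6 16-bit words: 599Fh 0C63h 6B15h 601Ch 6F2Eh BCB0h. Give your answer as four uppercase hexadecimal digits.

A2EC

One's-complement addition (fold any carry out of bit 15 back into bit 0):
  0x599F + 0x0C63 = 0x06602
  0x6602 + 0x6B15 = 0x0D117
  0xD117 + 0x601C = 0x13133 → wrap carry → 0x3134
  0x3134 + 0x6F2E = 0x0A062
  0xA062 + 0xBCB0 = 0x15D12 → wrap carry → 0x5D13
One's-complement sum = 0x5D13.
Checksum = ~0x5D13 & 0xFFFF = 0xA2EC.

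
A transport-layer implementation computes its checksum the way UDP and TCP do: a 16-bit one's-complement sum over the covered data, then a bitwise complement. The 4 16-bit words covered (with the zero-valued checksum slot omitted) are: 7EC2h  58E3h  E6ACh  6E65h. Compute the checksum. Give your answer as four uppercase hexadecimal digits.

D347

One's-complement addition (fold any carry out of bit 15 back into bit 0):
  0x7EC2 + 0x58E3 = 0x0D7A5
  0xD7A5 + 0xE6AC = 0x1BE51 → wrap carry → 0xBE52
  0xBE52 + 0x6E65 = 0x12CB7 → wrap carry → 0x2CB8
One's-complement sum = 0x2CB8.
Checksum = ~0x2CB8 & 0xFFFF = 0xD347.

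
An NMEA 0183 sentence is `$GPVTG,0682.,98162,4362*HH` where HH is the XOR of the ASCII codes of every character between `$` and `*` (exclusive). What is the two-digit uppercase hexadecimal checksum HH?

XOR the ASCII codes of the payload characters:
  'G' = 0x47 → acc = 0x47
  'P' = 0x50 → acc = 0x17
  'V' = 0x56 → acc = 0x41
  'T' = 0x54 → acc = 0x15
  'G' = 0x47 → acc = 0x52
  ',' = 0x2C → acc = 0x7E
  '0' = 0x30 → acc = 0x4E
  '6' = 0x36 → acc = 0x78
  '8' = 0x38 → acc = 0x40
  '2' = 0x32 → acc = 0x72
  '.' = 0x2E → acc = 0x5C
  ',' = 0x2C → acc = 0x70
  '9' = 0x39 → acc = 0x49
  '8' = 0x38 → acc = 0x71
  '1' = 0x31 → acc = 0x40
  '6' = 0x36 → acc = 0x76
  '2' = 0x32 → acc = 0x44
  ',' = 0x2C → acc = 0x68
  '4' = 0x34 → acc = 0x5C
  '3' = 0x33 → acc = 0x6F
  '6' = 0x36 → acc = 0x59
  '2' = 0x32 → acc = 0x6B
Checksum = 0x6B.

6B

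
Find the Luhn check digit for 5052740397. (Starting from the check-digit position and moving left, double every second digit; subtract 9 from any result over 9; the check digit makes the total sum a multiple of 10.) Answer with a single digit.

1

Partial digits right→left: 7 9 3 0 4 7 2 5 0 5
Double every second digit counting from the check-digit position (so the 1st, 3rd, 5th, ... of the partial from the right).
  doubled (with −9 where >9): 5 6 8 4 0 → sum 23
  kept as-is: 9 0 7 5 5 → sum 26
Total = 23 + 26 = 49.
Check digit = (10 − (49 mod 10)) mod 10 = 1.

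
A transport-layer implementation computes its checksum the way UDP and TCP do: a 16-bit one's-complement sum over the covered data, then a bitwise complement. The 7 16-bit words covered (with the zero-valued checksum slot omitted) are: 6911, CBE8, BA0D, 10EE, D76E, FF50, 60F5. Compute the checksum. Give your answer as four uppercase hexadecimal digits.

C854

One's-complement addition (fold any carry out of bit 15 back into bit 0):
  0x6911 + 0xCBE8 = 0x134F9 → wrap carry → 0x34FA
  0x34FA + 0xBA0D = 0x0EF07
  0xEF07 + 0x10EE = 0x0FFF5
  0xFFF5 + 0xD76E = 0x1D763 → wrap carry → 0xD764
  0xD764 + 0xFF50 = 0x1D6B4 → wrap carry → 0xD6B5
  0xD6B5 + 0x60F5 = 0x137AA → wrap carry → 0x37AB
One's-complement sum = 0x37AB.
Checksum = ~0x37AB & 0xFFFF = 0xC854.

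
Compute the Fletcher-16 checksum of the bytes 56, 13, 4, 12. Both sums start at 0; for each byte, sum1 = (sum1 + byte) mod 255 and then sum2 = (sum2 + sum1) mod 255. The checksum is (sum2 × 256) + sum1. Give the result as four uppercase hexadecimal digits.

Running sums (mod 255):
  after byte 0 (56): sum1=56, sum2=56
  after byte 1 (13): sum1=69, sum2=125
  after byte 2 (4): sum1=73, sum2=198
  after byte 3 (12): sum1=85, sum2=28
Checksum = sum2·256 + sum1 = 28·256 + 85 = 7253 = 0x1C55.

1C55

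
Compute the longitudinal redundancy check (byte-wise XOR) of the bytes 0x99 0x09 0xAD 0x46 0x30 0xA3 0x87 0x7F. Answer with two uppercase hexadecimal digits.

10

XOR the bytes together:
  start with 0x99
  0x99 ⊕ 0x09 = 0x90
  0x90 ⊕ 0xAD = 0x3D
  0x3D ⊕ 0x46 = 0x7B
  0x7B ⊕ 0x30 = 0x4B
  0x4B ⊕ 0xA3 = 0xE8
  0xE8 ⊕ 0x87 = 0x6F
  0x6F ⊕ 0x7F = 0x10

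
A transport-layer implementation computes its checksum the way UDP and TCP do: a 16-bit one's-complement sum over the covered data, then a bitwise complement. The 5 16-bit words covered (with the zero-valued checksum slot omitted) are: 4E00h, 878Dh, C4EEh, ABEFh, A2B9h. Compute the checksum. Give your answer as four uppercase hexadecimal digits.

One's-complement addition (fold any carry out of bit 15 back into bit 0):
  0x4E00 + 0x878D = 0x0D58D
  0xD58D + 0xC4EE = 0x19A7B → wrap carry → 0x9A7C
  0x9A7C + 0xABEF = 0x1466B → wrap carry → 0x466C
  0x466C + 0xA2B9 = 0x0E925
One's-complement sum = 0xE925.
Checksum = ~0xE925 & 0xFFFF = 0x16DA.

16DA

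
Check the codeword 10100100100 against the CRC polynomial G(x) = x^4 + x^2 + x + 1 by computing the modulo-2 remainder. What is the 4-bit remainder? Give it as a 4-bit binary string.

0000

Modulo-2 division of 10100100100 by 10111:
  pos 0: 10100 XOR 10111 = 00011
  pos 3: 11100 XOR 10111 = 01011
  pos 4: 10111 XOR 10111 = 00000
Remainder = 0000 (zero — the frame passes the CRC check).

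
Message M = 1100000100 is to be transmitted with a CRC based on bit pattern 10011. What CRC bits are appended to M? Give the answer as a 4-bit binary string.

1110

Append 4 zeros: 11000001000000. Divide by 10011 (XOR where the leading bit is 1):
  pos 0: 11000 XOR 10011 = 01011
  pos 1: 10110 XOR 10011 = 00101
  pos 3: 10101 XOR 10011 = 00110
  pos 5: 11000 XOR 10011 = 01011
  pos 6: 10110 XOR 10011 = 00101
  pos 8: 10100 XOR 10011 = 00111
Remainder (last 4 bits) = 1110. This is the CRC / FCS.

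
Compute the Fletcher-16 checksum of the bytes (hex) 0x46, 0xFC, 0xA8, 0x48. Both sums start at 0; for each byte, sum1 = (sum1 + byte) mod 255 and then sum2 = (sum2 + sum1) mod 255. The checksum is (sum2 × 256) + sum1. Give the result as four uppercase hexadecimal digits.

A934

Running sums (mod 255):
  after byte 0 (0x46): sum1=70, sum2=70
  after byte 1 (0xFC): sum1=67, sum2=137
  after byte 2 (0xA8): sum1=235, sum2=117
  after byte 3 (0x48): sum1=52, sum2=169
Checksum = sum2·256 + sum1 = 169·256 + 52 = 43316 = 0xA934.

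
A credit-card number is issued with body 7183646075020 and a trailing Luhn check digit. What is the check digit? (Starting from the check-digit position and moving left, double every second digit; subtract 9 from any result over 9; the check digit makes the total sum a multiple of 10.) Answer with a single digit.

Partial digits right→left: 0 2 0 5 7 0 6 4 6 3 8 1 7
Double every second digit counting from the check-digit position (so the 1st, 3rd, 5th, ... of the partial from the right).
  doubled (with −9 where >9): 0 0 5 3 3 7 5 → sum 23
  kept as-is: 2 5 0 4 3 1 → sum 15
Total = 23 + 15 = 38.
Check digit = (10 − (38 mod 10)) mod 10 = 2.

2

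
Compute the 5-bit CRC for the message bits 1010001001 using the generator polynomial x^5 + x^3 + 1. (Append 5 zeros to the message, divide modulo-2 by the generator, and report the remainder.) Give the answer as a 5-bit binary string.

01110

Append 5 zeros: 101000100100000. Divide by 101001 (XOR where the leading bit is 1):
  pos 0: 101000 XOR 101001 = 000001
  pos 5: 110010 XOR 101001 = 011011
  pos 6: 110110 XOR 101001 = 011111
  pos 7: 111110 XOR 101001 = 010111
  pos 8: 101110 XOR 101001 = 000111
Remainder (last 5 bits) = 01110. This is the CRC / FCS.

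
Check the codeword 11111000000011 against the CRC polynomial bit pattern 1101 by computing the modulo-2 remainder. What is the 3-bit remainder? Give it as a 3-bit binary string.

000

Modulo-2 division of 11111000000011 by 1101:
  pos 0: 1111 XOR 1101 = 0010
  pos 2: 1010 XOR 1101 = 0111
  pos 3: 1110 XOR 1101 = 0011
  pos 5: 1100 XOR 1101 = 0001
  pos 8: 1000 XOR 1101 = 0101
  pos 9: 1011 XOR 1101 = 0110
  pos 10: 1101 XOR 1101 = 0000
Remainder = 000 (zero — the frame passes the CRC check).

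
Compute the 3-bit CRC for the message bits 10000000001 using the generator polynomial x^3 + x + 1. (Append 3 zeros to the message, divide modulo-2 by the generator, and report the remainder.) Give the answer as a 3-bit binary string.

Append 3 zeros: 10000000001000. Divide by 1011 (XOR where the leading bit is 1):
  pos 0: 1000 XOR 1011 = 0011
  pos 2: 1100 XOR 1011 = 0111
  pos 3: 1110 XOR 1011 = 0101
  pos 4: 1010 XOR 1011 = 0001
  pos 7: 1001 XOR 1011 = 0010
  pos 9: 1000 XOR 1011 = 0011
Remainder (last 3 bits) = 110. This is the CRC / FCS.

110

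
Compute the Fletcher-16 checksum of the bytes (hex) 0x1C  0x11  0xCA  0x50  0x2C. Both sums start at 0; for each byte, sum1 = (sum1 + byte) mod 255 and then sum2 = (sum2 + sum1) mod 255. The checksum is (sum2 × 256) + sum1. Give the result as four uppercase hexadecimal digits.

Running sums (mod 255):
  after byte 0 (0x1C): sum1=28, sum2=28
  after byte 1 (0x11): sum1=45, sum2=73
  after byte 2 (0xCA): sum1=247, sum2=65
  after byte 3 (0x50): sum1=72, sum2=137
  after byte 4 (0x2C): sum1=116, sum2=253
Checksum = sum2·256 + sum1 = 253·256 + 116 = 64884 = 0xFD74.

FD74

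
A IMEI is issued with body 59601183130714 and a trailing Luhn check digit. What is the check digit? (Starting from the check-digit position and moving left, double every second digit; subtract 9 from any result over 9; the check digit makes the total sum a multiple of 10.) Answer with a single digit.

2

Partial digits right→left: 4 1 7 0 3 1 3 8 1 1 0 6 9 5
Double every second digit counting from the check-digit position (so the 1st, 3rd, 5th, ... of the partial from the right).
  doubled (with −9 where >9): 8 5 6 6 2 0 9 → sum 36
  kept as-is: 1 0 1 8 1 6 5 → sum 22
Total = 36 + 22 = 58.
Check digit = (10 − (58 mod 10)) mod 10 = 2.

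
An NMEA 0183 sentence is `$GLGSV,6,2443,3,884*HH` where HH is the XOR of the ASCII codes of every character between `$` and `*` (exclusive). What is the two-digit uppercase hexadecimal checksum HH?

XOR the ASCII codes of the payload characters:
  'G' = 0x47 → acc = 0x47
  'L' = 0x4C → acc = 0x0B
  'G' = 0x47 → acc = 0x4C
  'S' = 0x53 → acc = 0x1F
  'V' = 0x56 → acc = 0x49
  ',' = 0x2C → acc = 0x65
  '6' = 0x36 → acc = 0x53
  ',' = 0x2C → acc = 0x7F
  '2' = 0x32 → acc = 0x4D
  '4' = 0x34 → acc = 0x79
  '4' = 0x34 → acc = 0x4D
  '3' = 0x33 → acc = 0x7E
  ',' = 0x2C → acc = 0x52
  '3' = 0x33 → acc = 0x61
  ',' = 0x2C → acc = 0x4D
  '8' = 0x38 → acc = 0x75
  '8' = 0x38 → acc = 0x4D
  '4' = 0x34 → acc = 0x79
Checksum = 0x79.

79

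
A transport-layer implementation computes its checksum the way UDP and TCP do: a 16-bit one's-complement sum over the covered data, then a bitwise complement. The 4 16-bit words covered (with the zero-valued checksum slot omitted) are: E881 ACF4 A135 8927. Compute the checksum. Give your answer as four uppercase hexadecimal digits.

402C

One's-complement addition (fold any carry out of bit 15 back into bit 0):
  0xE881 + 0xACF4 = 0x19575 → wrap carry → 0x9576
  0x9576 + 0xA135 = 0x136AB → wrap carry → 0x36AC
  0x36AC + 0x8927 = 0x0BFD3
One's-complement sum = 0xBFD3.
Checksum = ~0xBFD3 & 0xFFFF = 0x402C.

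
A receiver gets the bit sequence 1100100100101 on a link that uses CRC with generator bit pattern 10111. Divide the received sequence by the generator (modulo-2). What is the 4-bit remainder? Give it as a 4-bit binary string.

Modulo-2 division of 1100100100101 by 10111:
  pos 0: 11001 XOR 10111 = 01110
  pos 1: 11100 XOR 10111 = 01011
  pos 2: 10110 XOR 10111 = 00001
  pos 6: 11001 XOR 10111 = 01110
  pos 7: 11100 XOR 10111 = 01011
  pos 8: 10111 XOR 10111 = 00000
Remainder = 0000 (zero — the frame passes the CRC check).

0000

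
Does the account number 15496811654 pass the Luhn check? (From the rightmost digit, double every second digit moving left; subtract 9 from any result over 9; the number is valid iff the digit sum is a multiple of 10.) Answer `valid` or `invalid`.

invalid

From the right, keep odd positions and double even positions (subtract 9 from any doubled value over 9):
  doubled (positions 2,4,...): 1 2 7 9 1 → sum 20
  kept (positions 1,3,...): 4 6 1 6 4 1 → sum 22
Total = 42.
42 mod 10 = 2, so the number is invalid.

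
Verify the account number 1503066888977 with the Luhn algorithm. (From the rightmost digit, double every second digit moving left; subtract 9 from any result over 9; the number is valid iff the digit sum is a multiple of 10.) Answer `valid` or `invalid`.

valid

From the right, keep odd positions and double even positions (subtract 9 from any doubled value over 9):
  doubled (positions 2,4,...): 5 7 7 3 6 1 → sum 29
  kept (positions 1,3,...): 7 9 8 6 0 0 1 → sum 31
Total = 60.
60 mod 10 = 0, so the number is valid.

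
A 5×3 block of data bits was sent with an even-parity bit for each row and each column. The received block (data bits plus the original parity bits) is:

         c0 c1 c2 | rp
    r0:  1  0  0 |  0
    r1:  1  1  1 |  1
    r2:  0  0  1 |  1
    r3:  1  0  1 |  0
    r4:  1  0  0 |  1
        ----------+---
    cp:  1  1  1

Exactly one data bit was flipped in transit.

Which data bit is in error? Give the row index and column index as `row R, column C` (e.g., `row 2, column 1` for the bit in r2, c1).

Recompute each row's even parity and compare to rp:
  r0: data parity 1, sent rp 0 → mismatch
  r1: data parity 1, sent rp 1 → ok
  r2: data parity 1, sent rp 1 → ok
  r3: data parity 0, sent rp 0 → ok
  r4: data parity 1, sent rp 1 → ok
Recompute each column's even parity and compare to cp:
  c0: data parity 0, sent cp 1 → mismatch
  c1: data parity 1, sent cp 1 → ok
  c2: data parity 1, sent cp 1 → ok
Exactly one row (r0) and one column (c0) fail → the flipped bit is at their intersection.

row 0, column 0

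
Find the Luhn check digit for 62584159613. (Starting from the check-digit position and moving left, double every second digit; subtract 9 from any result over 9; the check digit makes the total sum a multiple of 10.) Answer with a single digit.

Partial digits right→left: 3 1 6 9 5 1 4 8 5 2 6
Double every second digit counting from the check-digit position (so the 1st, 3rd, 5th, ... of the partial from the right).
  doubled (with −9 where >9): 6 3 1 8 1 3 → sum 22
  kept as-is: 1 9 1 8 2 → sum 21
Total = 22 + 21 = 43.
Check digit = (10 − (43 mod 10)) mod 10 = 7.

7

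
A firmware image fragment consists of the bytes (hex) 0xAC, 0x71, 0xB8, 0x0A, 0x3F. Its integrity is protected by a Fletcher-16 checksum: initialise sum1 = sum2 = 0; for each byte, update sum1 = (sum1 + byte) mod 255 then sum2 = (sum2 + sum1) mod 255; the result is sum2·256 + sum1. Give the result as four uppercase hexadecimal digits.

A220

Running sums (mod 255):
  after byte 0 (0xAC): sum1=172, sum2=172
  after byte 1 (0x71): sum1=30, sum2=202
  after byte 2 (0xB8): sum1=214, sum2=161
  after byte 3 (0x0A): sum1=224, sum2=130
  after byte 4 (0x3F): sum1=32, sum2=162
Checksum = sum2·256 + sum1 = 162·256 + 32 = 41504 = 0xA220.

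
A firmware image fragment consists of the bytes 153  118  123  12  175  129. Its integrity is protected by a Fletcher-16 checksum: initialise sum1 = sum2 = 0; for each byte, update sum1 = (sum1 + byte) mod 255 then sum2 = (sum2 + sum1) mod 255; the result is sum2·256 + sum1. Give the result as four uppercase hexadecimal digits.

Running sums (mod 255):
  after byte 0 (153): sum1=153, sum2=153
  after byte 1 (118): sum1=16, sum2=169
  after byte 2 (123): sum1=139, sum2=53
  after byte 3 (12): sum1=151, sum2=204
  after byte 4 (175): sum1=71, sum2=20
  after byte 5 (129): sum1=200, sum2=220
Checksum = sum2·256 + sum1 = 220·256 + 200 = 56520 = 0xDCC8.

DCC8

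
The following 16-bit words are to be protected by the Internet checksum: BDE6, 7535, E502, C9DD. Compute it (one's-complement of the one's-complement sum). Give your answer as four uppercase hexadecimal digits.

1E03

One's-complement addition (fold any carry out of bit 15 back into bit 0):
  0xBDE6 + 0x7535 = 0x1331B → wrap carry → 0x331C
  0x331C + 0xE502 = 0x1181E → wrap carry → 0x181F
  0x181F + 0xC9DD = 0x0E1FC
One's-complement sum = 0xE1FC.
Checksum = ~0xE1FC & 0xFFFF = 0x1E03.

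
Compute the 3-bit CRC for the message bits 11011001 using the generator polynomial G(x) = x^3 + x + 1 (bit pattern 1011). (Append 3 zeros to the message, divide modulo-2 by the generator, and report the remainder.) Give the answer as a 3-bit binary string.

Append 3 zeros: 11011001000. Divide by 1011 (XOR where the leading bit is 1):
  pos 0: 1101 XOR 1011 = 0110
  pos 1: 1101 XOR 1011 = 0110
  pos 2: 1100 XOR 1011 = 0111
  pos 3: 1110 XOR 1011 = 0101
  pos 4: 1011 XOR 1011 = 0000
Remainder (last 3 bits) = 000. This is the CRC / FCS.

000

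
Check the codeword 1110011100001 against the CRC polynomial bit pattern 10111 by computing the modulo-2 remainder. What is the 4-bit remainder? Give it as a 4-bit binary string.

0100

Modulo-2 division of 1110011100001 by 10111:
  pos 0: 11100 XOR 10111 = 01011
  pos 1: 10111 XOR 10111 = 00000
  pos 6: 11000 XOR 10111 = 01111
  pos 7: 11110 XOR 10111 = 01001
  pos 8: 10011 XOR 10111 = 00100
Remainder = 0100 (nonzero — an error is detected).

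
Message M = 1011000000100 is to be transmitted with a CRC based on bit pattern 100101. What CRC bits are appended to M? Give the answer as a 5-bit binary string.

Append 5 zeros: 101100000010000000. Divide by 100101 (XOR where the leading bit is 1):
  pos 0: 101100 XOR 100101 = 001001
  pos 2: 100100 XOR 100101 = 000001
  pos 7: 100100 XOR 100101 = 000001
  pos 12: 100000 XOR 100101 = 000101
Remainder (last 5 bits) = 00101. This is the CRC / FCS.

00101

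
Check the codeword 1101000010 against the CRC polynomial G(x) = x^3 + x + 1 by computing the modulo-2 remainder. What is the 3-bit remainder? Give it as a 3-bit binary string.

Modulo-2 division of 1101000010 by 1011:
  pos 0: 1101 XOR 1011 = 0110
  pos 1: 1100 XOR 1011 = 0111
  pos 2: 1110 XOR 1011 = 0101
  pos 3: 1010 XOR 1011 = 0001
  pos 6: 1010 XOR 1011 = 0001
Remainder = 001 (nonzero — an error is detected).

001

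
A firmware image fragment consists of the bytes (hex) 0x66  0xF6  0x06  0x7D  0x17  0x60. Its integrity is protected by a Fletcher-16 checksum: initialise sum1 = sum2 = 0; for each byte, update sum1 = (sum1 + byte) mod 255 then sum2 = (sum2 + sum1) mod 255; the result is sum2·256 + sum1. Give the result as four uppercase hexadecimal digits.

5858

Running sums (mod 255):
  after byte 0 (0x66): sum1=102, sum2=102
  after byte 1 (0xF6): sum1=93, sum2=195
  after byte 2 (0x06): sum1=99, sum2=39
  after byte 3 (0x7D): sum1=224, sum2=8
  after byte 4 (0x17): sum1=247, sum2=0
  after byte 5 (0x60): sum1=88, sum2=88
Checksum = sum2·256 + sum1 = 88·256 + 88 = 22616 = 0x5858.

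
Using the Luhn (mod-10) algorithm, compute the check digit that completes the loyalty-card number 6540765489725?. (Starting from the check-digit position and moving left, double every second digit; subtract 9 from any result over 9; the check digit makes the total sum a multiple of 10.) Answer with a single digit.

Partial digits right→left: 5 2 7 9 8 4 5 6 7 0 4 5 6
Double every second digit counting from the check-digit position (so the 1st, 3rd, 5th, ... of the partial from the right).
  doubled (with −9 where >9): 1 5 7 1 5 8 3 → sum 30
  kept as-is: 2 9 4 6 0 5 → sum 26
Total = 30 + 26 = 56.
Check digit = (10 − (56 mod 10)) mod 10 = 4.

4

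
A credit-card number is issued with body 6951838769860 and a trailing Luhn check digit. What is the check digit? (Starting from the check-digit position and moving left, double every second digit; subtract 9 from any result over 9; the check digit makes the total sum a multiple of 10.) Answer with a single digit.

Partial digits right→left: 0 6 8 9 6 7 8 3 8 1 5 9 6
Double every second digit counting from the check-digit position (so the 1st, 3rd, 5th, ... of the partial from the right).
  doubled (with −9 where >9): 0 7 3 7 7 1 3 → sum 28
  kept as-is: 6 9 7 3 1 9 → sum 35
Total = 28 + 35 = 63.
Check digit = (10 − (63 mod 10)) mod 10 = 7.

7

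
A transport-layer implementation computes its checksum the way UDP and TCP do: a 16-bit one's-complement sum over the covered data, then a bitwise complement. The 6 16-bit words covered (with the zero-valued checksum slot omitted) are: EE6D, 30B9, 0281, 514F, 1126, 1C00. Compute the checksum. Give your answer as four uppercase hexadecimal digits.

5FE2

One's-complement addition (fold any carry out of bit 15 back into bit 0):
  0xEE6D + 0x30B9 = 0x11F26 → wrap carry → 0x1F27
  0x1F27 + 0x0281 = 0x021A8
  0x21A8 + 0x514F = 0x072F7
  0x72F7 + 0x1126 = 0x0841D
  0x841D + 0x1C00 = 0x0A01D
One's-complement sum = 0xA01D.
Checksum = ~0xA01D & 0xFFFF = 0x5FE2.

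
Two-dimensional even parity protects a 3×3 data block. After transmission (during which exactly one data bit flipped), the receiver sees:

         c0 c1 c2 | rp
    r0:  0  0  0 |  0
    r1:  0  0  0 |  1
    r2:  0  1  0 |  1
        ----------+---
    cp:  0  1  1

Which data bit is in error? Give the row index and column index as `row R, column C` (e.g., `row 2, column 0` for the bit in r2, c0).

row 1, column 2

Recompute each row's even parity and compare to rp:
  r0: data parity 0, sent rp 0 → ok
  r1: data parity 0, sent rp 1 → mismatch
  r2: data parity 1, sent rp 1 → ok
Recompute each column's even parity and compare to cp:
  c0: data parity 0, sent cp 0 → ok
  c1: data parity 1, sent cp 1 → ok
  c2: data parity 0, sent cp 1 → mismatch
Exactly one row (r1) and one column (c2) fail → the flipped bit is at their intersection.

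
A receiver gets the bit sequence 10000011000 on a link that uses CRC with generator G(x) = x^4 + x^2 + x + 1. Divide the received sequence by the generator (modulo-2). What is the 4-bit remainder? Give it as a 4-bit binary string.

0111

Modulo-2 division of 10000011000 by 10111:
  pos 0: 10000 XOR 10111 = 00111
  pos 2: 11101 XOR 10111 = 01010
  pos 3: 10101 XOR 10111 = 00010
  pos 6: 10000 XOR 10111 = 00111
Remainder = 0111 (nonzero — an error is detected).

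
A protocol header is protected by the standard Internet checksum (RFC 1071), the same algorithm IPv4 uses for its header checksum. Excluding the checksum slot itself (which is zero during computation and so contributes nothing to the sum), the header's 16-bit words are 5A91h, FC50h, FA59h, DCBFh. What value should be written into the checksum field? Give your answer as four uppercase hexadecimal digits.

One's-complement addition (fold any carry out of bit 15 back into bit 0):
  0x5A91 + 0xFC50 = 0x156E1 → wrap carry → 0x56E2
  0x56E2 + 0xFA59 = 0x1513B → wrap carry → 0x513C
  0x513C + 0xDCBF = 0x12DFB → wrap carry → 0x2DFC
One's-complement sum = 0x2DFC.
Checksum = ~0x2DFC & 0xFFFF = 0xD203.

D203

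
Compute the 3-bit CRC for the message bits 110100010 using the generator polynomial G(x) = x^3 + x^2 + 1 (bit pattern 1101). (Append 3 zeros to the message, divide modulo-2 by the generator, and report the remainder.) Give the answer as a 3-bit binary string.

Append 3 zeros: 110100010000. Divide by 1101 (XOR where the leading bit is 1):
  pos 0: 1101 XOR 1101 = 0000
  pos 7: 1000 XOR 1101 = 0101
  pos 8: 1010 XOR 1101 = 0111
Remainder (last 3 bits) = 111. This is the CRC / FCS.

111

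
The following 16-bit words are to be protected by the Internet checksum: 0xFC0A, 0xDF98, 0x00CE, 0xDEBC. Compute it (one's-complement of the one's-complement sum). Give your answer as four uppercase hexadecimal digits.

One's-complement addition (fold any carry out of bit 15 back into bit 0):
  0xFC0A + 0xDF98 = 0x1DBA2 → wrap carry → 0xDBA3
  0xDBA3 + 0x00CE = 0x0DC71
  0xDC71 + 0xDEBC = 0x1BB2D → wrap carry → 0xBB2E
One's-complement sum = 0xBB2E.
Checksum = ~0xBB2E & 0xFFFF = 0x44D1.

44D1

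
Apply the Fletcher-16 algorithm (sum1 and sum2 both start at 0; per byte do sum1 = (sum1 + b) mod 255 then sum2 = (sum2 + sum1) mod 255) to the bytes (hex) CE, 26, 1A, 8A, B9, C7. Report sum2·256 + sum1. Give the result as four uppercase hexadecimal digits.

Running sums (mod 255):
  after byte 0 (CE): sum1=206, sum2=206
  after byte 1 (26): sum1=244, sum2=195
  after byte 2 (1A): sum1=15, sum2=210
  after byte 3 (8A): sum1=153, sum2=108
  after byte 4 (B9): sum1=83, sum2=191
  after byte 5 (C7): sum1=27, sum2=218
Checksum = sum2·256 + sum1 = 218·256 + 27 = 55835 = 0xDA1B.

DA1B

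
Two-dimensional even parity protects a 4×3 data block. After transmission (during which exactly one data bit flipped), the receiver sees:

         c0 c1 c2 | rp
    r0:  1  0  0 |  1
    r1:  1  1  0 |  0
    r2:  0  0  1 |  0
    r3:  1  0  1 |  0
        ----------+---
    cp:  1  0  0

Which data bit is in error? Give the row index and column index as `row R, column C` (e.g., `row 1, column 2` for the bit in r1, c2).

Recompute each row's even parity and compare to rp:
  r0: data parity 1, sent rp 1 → ok
  r1: data parity 0, sent rp 0 → ok
  r2: data parity 1, sent rp 0 → mismatch
  r3: data parity 0, sent rp 0 → ok
Recompute each column's even parity and compare to cp:
  c0: data parity 1, sent cp 1 → ok
  c1: data parity 1, sent cp 0 → mismatch
  c2: data parity 0, sent cp 0 → ok
Exactly one row (r2) and one column (c1) fail → the flipped bit is at their intersection.

row 2, column 1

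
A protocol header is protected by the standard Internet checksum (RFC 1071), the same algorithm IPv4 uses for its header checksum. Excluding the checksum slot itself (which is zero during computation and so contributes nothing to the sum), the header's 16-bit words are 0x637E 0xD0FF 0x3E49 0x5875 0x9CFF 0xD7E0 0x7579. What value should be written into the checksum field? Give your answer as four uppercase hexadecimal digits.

4A69

One's-complement addition (fold any carry out of bit 15 back into bit 0):
  0x637E + 0xD0FF = 0x1347D → wrap carry → 0x347E
  0x347E + 0x3E49 = 0x072C7
  0x72C7 + 0x5875 = 0x0CB3C
  0xCB3C + 0x9CFF = 0x1683B → wrap carry → 0x683C
  0x683C + 0xD7E0 = 0x1401C → wrap carry → 0x401D
  0x401D + 0x7579 = 0x0B596
One's-complement sum = 0xB596.
Checksum = ~0xB596 & 0xFFFF = 0x4A69.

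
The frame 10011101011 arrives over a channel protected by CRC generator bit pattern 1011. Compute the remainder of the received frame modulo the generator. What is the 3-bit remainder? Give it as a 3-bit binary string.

000

Modulo-2 division of 10011101011 by 1011:
  pos 0: 1001 XOR 1011 = 0010
  pos 2: 1011 XOR 1011 = 0000
  pos 7: 1011 XOR 1011 = 0000
Remainder = 000 (zero — the frame passes the CRC check).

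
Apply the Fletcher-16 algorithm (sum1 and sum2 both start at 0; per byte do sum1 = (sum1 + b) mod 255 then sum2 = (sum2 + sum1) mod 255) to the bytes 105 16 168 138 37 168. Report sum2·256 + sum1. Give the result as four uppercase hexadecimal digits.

FD7A

Running sums (mod 255):
  after byte 0 (105): sum1=105, sum2=105
  after byte 1 (16): sum1=121, sum2=226
  after byte 2 (168): sum1=34, sum2=5
  after byte 3 (138): sum1=172, sum2=177
  after byte 4 (37): sum1=209, sum2=131
  after byte 5 (168): sum1=122, sum2=253
Checksum = sum2·256 + sum1 = 253·256 + 122 = 64890 = 0xFD7A.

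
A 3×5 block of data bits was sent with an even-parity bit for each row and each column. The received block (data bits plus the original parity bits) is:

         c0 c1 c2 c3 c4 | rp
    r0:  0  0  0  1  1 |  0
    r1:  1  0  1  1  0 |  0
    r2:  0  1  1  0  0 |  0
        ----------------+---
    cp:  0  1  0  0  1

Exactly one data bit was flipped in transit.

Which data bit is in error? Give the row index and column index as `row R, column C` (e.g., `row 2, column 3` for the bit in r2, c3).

Recompute each row's even parity and compare to rp:
  r0: data parity 0, sent rp 0 → ok
  r1: data parity 1, sent rp 0 → mismatch
  r2: data parity 0, sent rp 0 → ok
Recompute each column's even parity and compare to cp:
  c0: data parity 1, sent cp 0 → mismatch
  c1: data parity 1, sent cp 1 → ok
  c2: data parity 0, sent cp 0 → ok
  c3: data parity 0, sent cp 0 → ok
  c4: data parity 1, sent cp 1 → ok
Exactly one row (r1) and one column (c0) fail → the flipped bit is at their intersection.

row 1, column 0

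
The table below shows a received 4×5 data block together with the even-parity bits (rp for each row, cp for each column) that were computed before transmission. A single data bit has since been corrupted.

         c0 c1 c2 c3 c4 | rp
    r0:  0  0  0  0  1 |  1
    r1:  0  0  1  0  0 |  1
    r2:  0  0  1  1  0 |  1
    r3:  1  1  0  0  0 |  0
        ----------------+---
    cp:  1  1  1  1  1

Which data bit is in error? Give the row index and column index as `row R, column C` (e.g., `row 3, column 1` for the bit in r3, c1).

row 2, column 2

Recompute each row's even parity and compare to rp:
  r0: data parity 1, sent rp 1 → ok
  r1: data parity 1, sent rp 1 → ok
  r2: data parity 0, sent rp 1 → mismatch
  r3: data parity 0, sent rp 0 → ok
Recompute each column's even parity and compare to cp:
  c0: data parity 1, sent cp 1 → ok
  c1: data parity 1, sent cp 1 → ok
  c2: data parity 0, sent cp 1 → mismatch
  c3: data parity 1, sent cp 1 → ok
  c4: data parity 1, sent cp 1 → ok
Exactly one row (r2) and one column (c2) fail → the flipped bit is at their intersection.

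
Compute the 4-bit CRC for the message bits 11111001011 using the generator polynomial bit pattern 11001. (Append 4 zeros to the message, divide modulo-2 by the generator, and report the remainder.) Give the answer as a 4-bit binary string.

Append 4 zeros: 111110010110000. Divide by 11001 (XOR where the leading bit is 1):
  pos 0: 11111 XOR 11001 = 00110
  pos 2: 11000 XOR 11001 = 00001
  pos 6: 11011 XOR 11001 = 00010
  pos 9: 10000 XOR 11001 = 01001
  pos 10: 10010 XOR 11001 = 01011
Remainder (last 4 bits) = 1011. This is the CRC / FCS.

1011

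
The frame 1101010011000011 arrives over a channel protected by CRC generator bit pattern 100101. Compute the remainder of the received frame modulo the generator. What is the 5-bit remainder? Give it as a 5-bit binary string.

Modulo-2 division of 1101010011000011 by 100101:
  pos 0: 110101 XOR 100101 = 010000
  pos 1: 100000 XOR 100101 = 000101
  pos 4: 101011 XOR 100101 = 001110
  pos 6: 111000 XOR 100101 = 011101
  pos 7: 111010 XOR 100101 = 011111
  pos 8: 111110 XOR 100101 = 011011
  pos 9: 110111 XOR 100101 = 010010
  pos 10: 100101 XOR 100101 = 000000
Remainder = 00000 (zero — the frame passes the CRC check).

00000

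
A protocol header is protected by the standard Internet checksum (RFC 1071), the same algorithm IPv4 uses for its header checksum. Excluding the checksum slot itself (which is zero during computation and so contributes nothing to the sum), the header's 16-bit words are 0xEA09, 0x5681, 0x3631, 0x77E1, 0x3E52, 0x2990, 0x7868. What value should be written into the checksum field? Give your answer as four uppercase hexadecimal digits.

One's-complement addition (fold any carry out of bit 15 back into bit 0):
  0xEA09 + 0x5681 = 0x1408A → wrap carry → 0x408B
  0x408B + 0x3631 = 0x076BC
  0x76BC + 0x77E1 = 0x0EE9D
  0xEE9D + 0x3E52 = 0x12CEF → wrap carry → 0x2CF0
  0x2CF0 + 0x2990 = 0x05680
  0x5680 + 0x7868 = 0x0CEE8
One's-complement sum = 0xCEE8.
Checksum = ~0xCEE8 & 0xFFFF = 0x3117.

3117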